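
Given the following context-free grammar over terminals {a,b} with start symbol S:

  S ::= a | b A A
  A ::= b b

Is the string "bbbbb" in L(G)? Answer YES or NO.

Convert to CNF:
  S -> T0 X1 | a
  A -> T0 T0
  T0 -> b
  X1 -> A A

CYK fill:
  T[0,0] 'b' = {T0}  orig:{}
  T[1,1] 'b' = {T0}  orig:{}
  T[2,2] 'b' = {T0}  orig:{}
  T[3,3] 'b' = {T0}  orig:{}
  T[4,4] 'b' = {T0}  orig:{}
  T[0,1] 'bb' = {A}
  T[1,2] 'bb' = {A}
  T[2,3] 'bb' = {A}
  T[3,4] 'bb' = {A}
  T[0,2] 'bbb' = ∅
  T[1,3] 'bbb' = ∅
  T[2,4] 'bbb' = ∅
  T[0,3] 'bbbb' = {X1}  orig:{}
  T[1,4] 'bbbb' = {X1}  orig:{}
  T[0,4] 'bbbbb' = {S}

S ∈ T[0,4] ⇒ YES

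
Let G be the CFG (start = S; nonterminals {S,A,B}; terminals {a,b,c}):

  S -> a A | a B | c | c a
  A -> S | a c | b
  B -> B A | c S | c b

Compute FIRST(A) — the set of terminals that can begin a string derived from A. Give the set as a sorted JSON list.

Compute FIRST by fixpoint:
round 1:
  A via A→a c: +{a}
  A via A→b: +{b}
  B via B→c S: +{c}
  S via S→a A: +{a}
  S via S→c: +{c}
  FIRST(S)={a,c}  FIRST(A)={a,b}  FIRST(B)={c}
round 2:
  A via A→S: +{c}
  FIRST(S)={a,c}  FIRST(A)={a,b,c}  FIRST(B)={c}
round 3: (no change)
  FIRST(S)={a,c}  FIRST(A)={a,b,c}  FIRST(B)={c}

FIRST(A) = ["a", "b", "c"]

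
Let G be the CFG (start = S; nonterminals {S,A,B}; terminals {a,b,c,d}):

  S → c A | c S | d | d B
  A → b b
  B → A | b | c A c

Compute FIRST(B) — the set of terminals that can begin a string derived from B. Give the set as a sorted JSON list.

FIRST iteration:
round 1:
  A via A→b b: +{b}
  B via B→A: +{b}
  B via B→c A c: +{c}
  S via S→c A: +{c}
  S via S→d: +{d}
  FIRST[S]={c,d}  FIRST[A]={b}  FIRST[B]={b,c}
round 2: done
  FIRST[S]={c,d}  FIRST[A]={b}  FIRST[B]={b,c}

FIRST(B) = ["b", "c"]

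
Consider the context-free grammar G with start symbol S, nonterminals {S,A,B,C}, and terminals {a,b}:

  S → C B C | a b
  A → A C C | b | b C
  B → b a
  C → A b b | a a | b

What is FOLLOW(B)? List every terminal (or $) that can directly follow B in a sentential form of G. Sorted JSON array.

FIRST iteration:
pass 1:
  A via A→b: +{b}
  B via B→b a: +{b}
  C via C→A b b: +{b}
  C via C→a a: +{a}
  S via S→C B C: +{a,b}
  FIRST[S]={a,b}  FIRST[A]={b}  FIRST[B]={b}  FIRST[C]={a,b}
pass 2: done
  FIRST[S]={a,b}  FIRST[A]={b}  FIRST[B]={b}  FIRST[C]={a,b}

Compute FOLLOW by fixpoint:
seed FOLLOW(S) with $
pass 1:
  A→A C C: FOLLOW(A) ⊇ FIRST(C) = {a,b}; new: +{a,b}
  A→A C C: FOLLOW(C) ⊇ FIRST(C) = {a,b}; new: +{a,b}
  S→C B C: FOLLOW(B) ⊇ FIRST(C) = {a,b}; new: +{a,b}
  S→C B C: FOLLOW(C) ⊇ FOLLOW(S) ⊇ {$}; new: +{$}
  FOLLOW(S)={$}  FOLLOW(A)={a,b}  FOLLOW(B)={a,b}  FOLLOW(C)={$,a,b}
pass 2: done
  FOLLOW(S)={$}  FOLLOW(A)={a,b}  FOLLOW(B)={a,b}  FOLLOW(C)={$,a,b}

FOLLOW(B) = ["a", "b"]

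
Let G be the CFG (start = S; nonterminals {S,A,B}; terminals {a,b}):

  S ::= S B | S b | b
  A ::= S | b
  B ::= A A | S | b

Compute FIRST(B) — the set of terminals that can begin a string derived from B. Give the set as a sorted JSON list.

FIRST sets, iterate to fixpoint:
round 1:
  A via A→b: +{b}
  B via B→A A: +{b}
  S via S→b: +{b}
  S: {b}  A: {b}  B: {b}
round 2: (no change)
  S: {b}  A: {b}  B: {b}

FIRST(B) = ["b"]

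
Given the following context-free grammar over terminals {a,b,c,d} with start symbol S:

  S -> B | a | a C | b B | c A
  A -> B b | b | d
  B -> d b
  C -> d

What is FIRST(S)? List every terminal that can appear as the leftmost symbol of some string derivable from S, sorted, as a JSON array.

Compute FIRST by fixpoint:
pass 1:
  A via A→b: +{b}
  A via A→d: +{d}
  B via B→d b: +{d}
  C via C→d: +{d}
  S via S→B: +{d}
  S via S→a: +{a}
  S via S→b B: +{b}
  S via S→c A: +{c}
  FIRST(S)={a,b,c,d}  FIRST(A)={b,d}  FIRST(B)={d}  FIRST(C)={d}
pass 2: (stable)
  FIRST(S)={a,b,c,d}  FIRST(A)={b,d}  FIRST(B)={d}  FIRST(C)={d}

FIRST(S) = ["a", "b", "c", "d"]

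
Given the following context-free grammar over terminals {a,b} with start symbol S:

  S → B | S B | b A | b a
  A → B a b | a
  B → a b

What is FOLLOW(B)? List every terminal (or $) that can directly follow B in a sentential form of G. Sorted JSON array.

FIRST sets, iterate to fixpoint:
round 1:
  A via A→a: +{a}
  B via B→a b: +{a}
  S via S→B: +{a}
  S via S→b A: +{b}
  FIRST[S]={a,b}  FIRST[A]={a}  FIRST[B]={a}
round 2: (no change)
  FIRST[S]={a,b}  FIRST[A]={a}  FIRST[B]={a}

FOLLOW iteration:
FOLLOW(S) := {$}
round 1:
  A→B a b: FOLLOW(B) ⊇ FIRST(a) = {a}; new: +{a}
  S→B: FOLLOW(B) ⊇ FOLLOW(S) ⊇ {$}; new: +{$}
  S→S B: FOLLOW(S) ⊇ FIRST(B) = {a}; new: +{a}
  S→b A: FOLLOW(A) ⊇ FOLLOW(S) ⊇ {$,a}; new: +{$,a}
  FOLLOW[S]={$,a}  FOLLOW[A]={$,a}  FOLLOW[B]={$,a}
round 2: done
  FOLLOW[S]={$,a}  FOLLOW[A]={$,a}  FOLLOW[B]={$,a}

FOLLOW(B) = ["$", "a"]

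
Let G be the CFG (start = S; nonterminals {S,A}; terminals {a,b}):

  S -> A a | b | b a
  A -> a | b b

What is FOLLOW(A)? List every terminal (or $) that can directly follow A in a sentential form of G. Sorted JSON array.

FIRST sets, iterate to fixpoint:
round 1:
  A via A→a: +{a}
  A via A→b b: +{b}
  S via S→A a: +{a,b}
  FIRST[S]={a,b}  FIRST[A]={a,b}
round 2: — fixpoint
  FIRST[S]={a,b}  FIRST[A]={a,b}

Compute FOLLOW by fixpoint:
seed FOLLOW(S) with $
[1]
  S→A a: FOLLOW(A) ⊇ FIRST(a) = {a}; new: +{a}
  FOLLOW[S]={$}  FOLLOW[A]={a}
[2] done
  FOLLOW[S]={$}  FOLLOW[A]={a}

FOLLOW(A) = ["a"]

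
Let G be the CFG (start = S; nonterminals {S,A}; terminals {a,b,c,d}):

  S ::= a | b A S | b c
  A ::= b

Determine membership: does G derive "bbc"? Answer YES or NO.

Convert to CNF:
  S -> T0 T1 | T0 X2 | a
  A -> b
  T0 -> b
  T1 -> c
  X2 -> A S

CYK table (by increasing span):
  [0..0]={A,T0}  "b"  orig:{A}
  [1..1]={A,T0}  "b"  orig:{A}
  [2..2]={T1}  "c"  orig:{}
  [0..1]=∅  "bb"
  [1..2]={S}  "bc"
  [0..2]={X2}  "bbc"  orig:{}

S ∉ T[0,2] ⇒ NO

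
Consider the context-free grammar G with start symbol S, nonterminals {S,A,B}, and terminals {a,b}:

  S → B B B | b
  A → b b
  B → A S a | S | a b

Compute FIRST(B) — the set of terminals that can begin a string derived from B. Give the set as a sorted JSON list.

FIRST iteration:
[1]
  A via A→b b: +{b}
  B via B→A S a: +{b}
  B via B→a b: +{a}
  S via S→B B B: +{a,b}
  FIRST[S]={a,b}  FIRST[A]={b}  FIRST[B]={a,b}
[2] (no change)
  FIRST[S]={a,b}  FIRST[A]={b}  FIRST[B]={a,b}

FIRST(B) = ["a", "b"]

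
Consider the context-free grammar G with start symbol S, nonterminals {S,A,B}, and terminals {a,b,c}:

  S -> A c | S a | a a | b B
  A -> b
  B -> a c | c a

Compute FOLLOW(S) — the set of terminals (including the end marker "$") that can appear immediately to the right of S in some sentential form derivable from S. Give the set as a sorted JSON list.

Compute FIRST by fixpoint:
[1]
  A via A→b: +{b}
  B via B→a c: +{a}
  B via B→c a: +{c}
  S via S→A c: +{b}
  S via S→a a: +{a}
  FIRST(S)={a,b}  FIRST(A)={b}  FIRST(B)={a,c}
[2] — fixpoint
  FIRST(S)={a,b}  FIRST(A)={b}  FIRST(B)={a,c}

Compute FOLLOW by fixpoint:
initialize: $ ∈ FOLLOW(S)
[1]
  S→A c: FOLLOW(A) ⊇ FIRST(c) = {c}; new: +{c}
  S→S a: FOLLOW(S) ⊇ FIRST(a) = {a}; new: +{a}
  S→b B: FOLLOW(B) ⊇ FOLLOW(S) ⊇ {$,a}; new: +{$,a}
  S: {$,a}  A: {c}  B: {$,a}
[2] (no change)
  S: {$,a}  A: {c}  B: {$,a}

FOLLOW(S) = ["$", "a"]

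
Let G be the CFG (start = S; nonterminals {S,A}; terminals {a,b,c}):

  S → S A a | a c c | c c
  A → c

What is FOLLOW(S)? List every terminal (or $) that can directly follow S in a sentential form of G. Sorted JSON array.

FIRST sets, iterate to fixpoint:
[1]
  A via A→c: +{c}
  S via S→a c c: +{a}
  S via S→c c: +{c}
  FIRST[S]={a,c}  FIRST[A]={c}
[2] (no change)
  FIRST[S]={a,c}  FIRST[A]={c}

FOLLOW iteration:
initialize: $ ∈ FOLLOW(S)
round 1:
  S→S A a: FOLLOW(S) ⊇ FIRST(A) = {c}; new: +{c}
  S→S A a: FOLLOW(A) ⊇ FIRST(a) = {a}; new: +{a}
  FOLLOW[S]={$,c}  FOLLOW[A]={a}
round 2: done
  FOLLOW[S]={$,c}  FOLLOW[A]={a}

FOLLOW(S) = ["$", "c"]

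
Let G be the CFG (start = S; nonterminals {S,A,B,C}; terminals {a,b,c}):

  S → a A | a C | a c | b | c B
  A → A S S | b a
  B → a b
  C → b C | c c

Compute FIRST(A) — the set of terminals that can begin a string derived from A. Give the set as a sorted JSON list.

FIRST iteration:
round 1:
  A via A→b a: +{b}
  B via B→a b: +{a}
  C via C→b C: +{b}
  C via C→c c: +{c}
  S via S→a A: +{a}
  S via S→b: +{b}
  S via S→c B: +{c}
  FIRST[S]={a,b,c}  FIRST[A]={b}  FIRST[B]={a}  FIRST[C]={b,c}
round 2: — fixpoint
  FIRST[S]={a,b,c}  FIRST[A]={b}  FIRST[B]={a}  FIRST[C]={b,c}

FIRST(A) = ["b"]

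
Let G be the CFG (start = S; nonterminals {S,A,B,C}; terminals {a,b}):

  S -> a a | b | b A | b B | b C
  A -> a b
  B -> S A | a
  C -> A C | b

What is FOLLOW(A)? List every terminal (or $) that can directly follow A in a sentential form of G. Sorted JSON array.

FIRST iteration:
[1]
  A via A→a b: +{a}
  B via B→a: +{a}
  C via C→A C: +{a}
  C via C→b: +{b}
  S via S→a a: +{a}
  S via S→b: +{b}
  FIRST(S)={a,b}  FIRST(A)={a}  FIRST(B)={a}  FIRST(C)={a,b}
[2]
  B via B→S A: +{b}
  FIRST(S)={a,b}  FIRST(A)={a}  FIRST(B)={a,b}  FIRST(C)={a,b}
[3] — fixpoint
  FIRST(S)={a,b}  FIRST(A)={a}  FIRST(B)={a,b}  FIRST(C)={a,b}

FOLLOW iteration:
seed FOLLOW(S) with $
pass 1:
  B→S A: FOLLOW(S) ⊇ FIRST(A) = {a}; new: +{a}
  C→A C: FOLLOW(A) ⊇ FIRST(C) = {a,b}; new: +{a,b}
  S→b A: FOLLOW(A) ⊇ FOLLOW(S) ⊇ {$,a}; new: +{$}
  S→b B: FOLLOW(B) ⊇ FOLLOW(S) ⊇ {$,a}; new: +{$,a}
  S→b C: FOLLOW(C) ⊇ FOLLOW(S) ⊇ {$,a}; new: +{$,a}
  S: {$,a}  A: {$,a,b}  B: {$,a}  C: {$,a}
pass 2: (no change)
  S: {$,a}  A: {$,a,b}  B: {$,a}  C: {$,a}

FOLLOW(A) = ["$", "a", "b"]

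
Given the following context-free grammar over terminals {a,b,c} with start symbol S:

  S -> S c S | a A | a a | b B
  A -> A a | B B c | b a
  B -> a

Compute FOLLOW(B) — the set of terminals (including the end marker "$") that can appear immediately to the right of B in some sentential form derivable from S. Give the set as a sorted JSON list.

FIRST sets, iterate to fixpoint:
iter 1:
  A via A→b a: +{b}
  B via B→a: +{a}
  S via S→a A: +{a}
  S via S→b B: +{b}
  FIRST(S)={a,b}  FIRST(A)={b}  FIRST(B)={a}
iter 2:
  A via A→B B c: +{a}
  FIRST(S)={a,b}  FIRST(A)={a,b}  FIRST(B)={a}
iter 3: (no change)
  FIRST(S)={a,b}  FIRST(A)={a,b}  FIRST(B)={a}

Compute FOLLOW by fixpoint:
seed FOLLOW(S) with $
iter 1:
  A→A a: FOLLOW(A) ⊇ FIRST(a) = {a}; new: +{a}
  A→B B c: FOLLOW(B) ⊇ FIRST(B) = {a}; new: +{a}
  A→B B c: FOLLOW(B) ⊇ FIRST(c) = {c}; new: +{c}
  S→S c S: FOLLOW(S) ⊇ FIRST(c) = {c}; new: +{c}
  S→a A: FOLLOW(A) ⊇ FOLLOW(S) ⊇ {$,c}; new: +{$,c}
  S→b B: FOLLOW(B) ⊇ FOLLOW(S) ⊇ {$,c}; new: +{$}
  FOLLOW(S)={$,c}  FOLLOW(A)={$,a,c}  FOLLOW(B)={$,a,c}
iter 2: done
  FOLLOW(S)={$,c}  FOLLOW(A)={$,a,c}  FOLLOW(B)={$,a,c}

FOLLOW(B) = ["$", "a", "c"]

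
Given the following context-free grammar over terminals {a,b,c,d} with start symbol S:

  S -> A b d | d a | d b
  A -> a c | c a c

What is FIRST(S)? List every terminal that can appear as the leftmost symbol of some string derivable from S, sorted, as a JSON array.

FIRST iteration:
[1]
  A via A→a c: +{a}
  A via A→c a c: +{c}
  S via S→A b d: +{a,c}
  S via S→d a: +{d}
  S: {a,c,d}  A: {a,c}
[2] — fixpoint
  S: {a,c,d}  A: {a,c}

FIRST(S) = ["a", "c", "d"]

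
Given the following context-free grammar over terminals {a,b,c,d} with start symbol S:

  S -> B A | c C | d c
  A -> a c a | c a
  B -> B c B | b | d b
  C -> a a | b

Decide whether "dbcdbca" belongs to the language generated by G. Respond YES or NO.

CNF form of G:
  S -> B A | T1 C | T2 T1
  A -> T0 X4 | T1 T0
  B -> B X5 | T2 T3 | b
  C -> T0 T0 | b
  T0 -> a
  T1 -> c
  T2 -> d
  T3 -> b
  X4 -> T1 T0
  X5 -> T1 B

CYK fill:
  T[0,0] 'd' = {T2}  orig:{}
  T[1,1] 'b' = {B,C,T3}  orig:{B,C}
  T[2,2] 'c' = {T1}  orig:{}
  T[3,3] 'd' = {T2}  orig:{}
  T[4,4] 'b' = {B,C,T3}  orig:{B,C}
  T[5,5] 'c' = {T1}  orig:{}
  T[6,6] 'a' = {T0}  orig:{}
  T[0,1] 'db' = {B}
  T[1,2] 'bc' = ∅
  T[2,3] 'cd' = ∅
  T[3,4] 'db' = {B}
  T[4,5] 'bc' = ∅
  T[5,6] 'ca' = {A,X4}  orig:{A}
  T[0,2] 'dbc' = ∅
  T[1,3] 'bcd' = ∅
  T[2,4] 'cdb' = {X5}  orig:{}
  T[3,5] 'dbc' = ∅
  T[4,6] 'bca' = {S}
  T[0,3] 'dbcd' = ∅
  T[1,4] 'bcdb' = {B}
  T[2,5] 'cdbc' = ∅
  T[3,6] 'dbca' = {S}
  T[0,4] 'dbcdb' = {B}
  T[1,5] 'bcdbc' = ∅
  T[2,6] 'cdbca' = ∅
  T[0,5] 'dbcdbc' = ∅
  T[1,6] 'bcdbca' = {S}
  T[0,6] 'dbcdbca' = {S}

S ∈ T[0,6] ⇒ YES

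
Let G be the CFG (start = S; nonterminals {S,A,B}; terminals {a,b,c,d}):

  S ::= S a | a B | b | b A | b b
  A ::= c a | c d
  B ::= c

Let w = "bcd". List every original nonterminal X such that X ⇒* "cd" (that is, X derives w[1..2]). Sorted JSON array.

Convert to CNF:
  S -> S T1 | T1 B | T3 A | T3 T3 | b
  A -> T0 T1 | T0 T2
  B -> c
  T0 -> c
  T1 -> a
  T2 -> d
  T3 -> b

Fill CYK table bottom-up, restricted to cells inside w[1..2]:
  T[1,1] 'c' = {B,T0}  orig:{B}
  T[2,2] 'd' = {T2}  orig:{}
  T[1,2] 'cd' = {A}

Original NTs in T[1,2] deriving "cd": ["A"]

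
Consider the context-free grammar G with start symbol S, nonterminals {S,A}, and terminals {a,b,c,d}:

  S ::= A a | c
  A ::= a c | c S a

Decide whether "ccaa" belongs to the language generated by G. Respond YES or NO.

Convert to CNF:
  S -> A T0 | c
  A -> T0 T1 | T1 X2
  T0 -> a
  T1 -> c
  X2 -> S T0

CYK fill:
  [0..0]={S,T1}  "c"  orig:{S}
  [1..1]={S,T1}  "c"  orig:{S}
  [2..2]={T0}  "a"  orig:{}
  [3..3]={T0}  "a"  orig:{}
  [0..1]=∅  "cc"
  [1..2]={X2}  "ca"  orig:{}
  [2..3]=∅  "aa"
  [0..2]={A}  "cca"
  [1..3]=∅  "caa"
  [0..3]={S}  "ccaa"

S ∈ T[0,3] ⇒ YES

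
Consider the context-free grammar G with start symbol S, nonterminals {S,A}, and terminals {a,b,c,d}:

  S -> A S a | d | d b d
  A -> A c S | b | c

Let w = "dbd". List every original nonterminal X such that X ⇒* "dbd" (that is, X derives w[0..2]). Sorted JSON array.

Convert to CNF:
  S -> A X5 | T2 X6 | d
  A -> A X4 | b | c
  T0 -> c
  T1 -> a
  T2 -> d
  T3 -> b
  X4 -> T0 S
  X5 -> S T1
  X6 -> T3 T2

CYK table (by increasing span) (cells [i..j] with 0 ≤ i ≤ j ≤ 2 only):
  T[0,0] 'd' = {S,T2}  orig:{S}
  T[1,1] 'b' = {A,T3}  orig:{A}
  T[2,2] 'd' = {S,T2}  orig:{S}
  T[0,1] 'db' = ∅
  T[1,2] 'bd' = {X6}  orig:{}
  T[0,2] 'dbd' = {S}

Original NTs in T[0,2] deriving "dbd": ["S"]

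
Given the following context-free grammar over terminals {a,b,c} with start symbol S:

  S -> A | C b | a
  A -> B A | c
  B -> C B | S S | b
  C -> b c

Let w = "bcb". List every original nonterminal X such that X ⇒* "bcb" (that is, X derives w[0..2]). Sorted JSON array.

Convert to CNF:
  S -> B A | C T0 | a | c
  A -> B A | c
  B -> C B | S S | b
  C -> T0 T1
  T0 -> b
  T1 -> c

CYK fill (cells [i..j] with 0 ≤ i ≤ j ≤ 2 only):
  cell(0,0) b: {B,T0}  orig:{B}
  cell(1,1) c: {A,S,T1}  orig:{A,S}
  cell(2,2) b: {B,T0}  orig:{B}
  cell(0,1) bc: {A,C,S}
  cell(1,2) cb: ∅
  cell(0,2) bcb: {B,S}

Original NTs in T[0,2] deriving "bcb": ["B", "S"]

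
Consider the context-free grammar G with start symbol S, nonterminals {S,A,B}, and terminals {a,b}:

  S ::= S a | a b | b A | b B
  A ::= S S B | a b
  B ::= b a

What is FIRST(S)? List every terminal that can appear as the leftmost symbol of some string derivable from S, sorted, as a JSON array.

Compute FIRST by fixpoint:
iter 1:
  A via A→a b: +{a}
  B via B→b a: +{b}
  S via S→a b: +{a}
  S via S→b A: +{b}
  S: {a,b}  A: {a}  B: {b}
iter 2:
  A via A→S S B: +{b}
  S: {a,b}  A: {a,b}  B: {b}
iter 3: (no change)
  S: {a,b}  A: {a,b}  B: {b}

FIRST(S) = ["a", "b"]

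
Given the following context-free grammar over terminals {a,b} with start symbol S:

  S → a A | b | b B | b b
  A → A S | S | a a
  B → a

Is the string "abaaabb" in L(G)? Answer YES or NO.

CNF form of G:
  S -> T0 A | T1 B | T1 T1 | b
  A -> A S | T0 A | T0 T0 | T1 B | T1 T1 | b
  B -> a
  T0 -> a
  T1 -> b

CYK table (by increasing span):
  T[0,0] 'a' = {B,T0}  orig:{B}
  T[1,1] 'b' = {A,S,T1}  orig:{A,S}
  T[2,2] 'a' = {B,T0}  orig:{B}
  T[3,3] 'a' = {B,T0}  orig:{B}
  T[4,4] 'a' = {B,T0}  orig:{B}
  T[5,5] 'b' = {A,S,T1}  orig:{A,S}
  T[6,6] 'b' = {A,S,T1}  orig:{A,S}
  T[0,1] 'ab' = {A,S}
  T[1,2] 'ba' = {A,S}
  T[2,3] 'aa' = {A}
  T[3,4] 'aa' = {A}
  T[4,5] 'ab' = {A,S}
  T[5,6] 'bb' = {A,S}
  T[0,2] 'aba' = {A,S}
  T[1,3] 'baa' = ∅
  T[2,4] 'aaa' = {A,S}
  T[3,5] 'aab' = {A,S}
  T[4,6] 'abb' = {A,S}
  T[0,3] 'abaa' = ∅
  T[1,4] 'baaa' = {A}
  T[2,5] 'aaab' = {A,S}
  T[3,6] 'aabb' = {A,S}
  T[0,4] 'abaaa' = {A,S}
  T[1,5] 'baaab' = {A}
  T[2,6] 'aaabb' = {A,S}
  T[0,5] 'abaaab' = {A,S}
  T[1,6] 'baaabb' = {A}
  T[0,6] 'abaaabb' = {A,S}

S ∈ T[0,6] ⇒ YES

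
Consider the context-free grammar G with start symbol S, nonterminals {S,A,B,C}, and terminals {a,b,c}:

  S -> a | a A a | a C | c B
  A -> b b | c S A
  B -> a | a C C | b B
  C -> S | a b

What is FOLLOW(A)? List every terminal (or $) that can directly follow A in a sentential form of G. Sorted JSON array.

FIRST sets, iterate to fixpoint:
iter 1:
  A via A→b b: +{b}
  A via A→c S A: +{c}
  B via B→a: +{a}
  B via B→b B: +{b}
  C via C→a b: +{a}
  S via S→a: +{a}
  S via S→c B: +{c}
  FIRST(S)={a,c}  FIRST(A)={b,c}  FIRST(B)={a,b}  FIRST(C)={a}
iter 2:
  C via C→S: +{c}
  FIRST(S)={a,c}  FIRST(A)={b,c}  FIRST(B)={a,b}  FIRST(C)={a,c}
iter 3: (stable)
  FIRST(S)={a,c}  FIRST(A)={b,c}  FIRST(B)={a,b}  FIRST(C)={a,c}

FOLLOW iteration:
FOLLOW(S) := {$}
round 1:
  A→c S A: FOLLOW(S) ⊇ FIRST(A) = {b,c}; new: +{b,c}
  B→a C C: FOLLOW(C) ⊇ FIRST(C) = {a,c}; new: +{a,c}
  C→S: FOLLOW(S) ⊇ FOLLOW(C) ⊇ {a,c}; new: +{a}
  S→a A a: FOLLOW(A) ⊇ FIRST(a) = {a}; new: +{a}
  S→a C: FOLLOW(C) ⊇ FOLLOW(S) ⊇ {$,a,b,c}; new: +{$,b}
  S→c B: FOLLOW(B) ⊇ FOLLOW(S) ⊇ {$,a,b,c}; new: +{$,a,b,c}
  FOLLOW(S)={$,a,b,c}  FOLLOW(A)={a}  FOLLOW(B)={$,a,b,c}  FOLLOW(C)={$,a,b,c}
round 2: — fixpoint
  FOLLOW(S)={$,a,b,c}  FOLLOW(A)={a}  FOLLOW(B)={$,a,b,c}  FOLLOW(C)={$,a,b,c}

FOLLOW(A) = ["a"]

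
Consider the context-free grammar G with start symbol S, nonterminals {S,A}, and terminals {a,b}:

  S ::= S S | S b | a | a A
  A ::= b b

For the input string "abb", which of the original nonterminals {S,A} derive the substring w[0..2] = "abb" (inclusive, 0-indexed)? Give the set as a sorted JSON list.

CNF form of G:
  S -> S S | S T0 | T1 A | a
  A -> T0 T0
  T0 -> b
  T1 -> a

CYK table (by increasing span) (cells [i..j] with 0 ≤ i ≤ j ≤ 2 only):
  T[0,0] 'a' = {S,T1}  orig:{S}
  T[1,1] 'b' = {T0}  orig:{}
  T[2,2] 'b' = {T0}  orig:{}
  T[0,1] 'ab' = {S}
  T[1,2] 'bb' = {A}
  T[0,2] 'abb' = {S}

Original NTs in T[0,2] deriving "abb": ["S"]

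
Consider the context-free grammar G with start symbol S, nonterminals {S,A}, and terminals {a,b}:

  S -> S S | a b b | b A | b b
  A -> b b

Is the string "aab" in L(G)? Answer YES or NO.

CNF form of G:
  S -> S S | T0 A | T0 T0 | T1 X2
  A -> T0 T0
  T0 -> b
  T1 -> a
  X2 -> T0 T0

CYK fill:
  T[0,0] 'a' = {T1}  orig:{}
  T[1,1] 'a' = {T1}  orig:{}
  T[2,2] 'b' = {T0}  orig:{}
  T[0,1] 'aa' = ∅
  T[1,2] 'ab' = ∅
  T[0,2] 'aab' = ∅

S ∉ T[0,2] ⇒ NO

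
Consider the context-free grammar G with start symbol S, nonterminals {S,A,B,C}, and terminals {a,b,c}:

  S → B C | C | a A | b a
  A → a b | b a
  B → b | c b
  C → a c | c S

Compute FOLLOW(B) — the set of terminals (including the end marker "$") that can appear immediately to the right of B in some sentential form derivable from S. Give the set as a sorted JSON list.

FIRST iteration:
[1]
  A via A→a b: +{a}
  A via A→b a: +{b}
  B via B→b: +{b}
  B via B→c b: +{c}
  C via C→a c: +{a}
  C via C→c S: +{c}
  S via S→B C: +{b,c}
  S via S→C: +{a}
  FIRST[S]={a,b,c}  FIRST[A]={a,b}  FIRST[B]={b,c}  FIRST[C]={a,c}
[2] (no change)
  FIRST[S]={a,b,c}  FIRST[A]={a,b}  FIRST[B]={b,c}  FIRST[C]={a,c}

FOLLOW sets:
initialize: $ ∈ FOLLOW(S)
round 1:
  S→B C: FOLLOW(B) ⊇ FIRST(C) = {a,c}; new: +{a,c}
  S→B C: FOLLOW(C) ⊇ FOLLOW(S) ⊇ {$}; new: +{$}
  S→a A: FOLLOW(A) ⊇ FOLLOW(S) ⊇ {$}; new: +{$}
  FOLLOW(S)={$}  FOLLOW(A)={$}  FOLLOW(B)={a,c}  FOLLOW(C)={$}
round 2: — fixpoint
  FOLLOW(S)={$}  FOLLOW(A)={$}  FOLLOW(B)={a,c}  FOLLOW(C)={$}

FOLLOW(B) = ["a", "c"]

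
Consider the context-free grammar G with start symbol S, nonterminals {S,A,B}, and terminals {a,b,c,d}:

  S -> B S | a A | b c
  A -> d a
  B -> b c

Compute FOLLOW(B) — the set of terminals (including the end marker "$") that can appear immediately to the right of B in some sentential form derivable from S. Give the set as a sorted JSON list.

FIRST iteration:
round 1:
  A via A→d a: +{d}
  B via B→b c: +{b}
  S via S→B S: +{b}
  S via S→a A: +{a}
  FIRST[S]={a,b}  FIRST[A]={d}  FIRST[B]={b}
round 2: done
  FIRST[S]={a,b}  FIRST[A]={d}  FIRST[B]={b}

FOLLOW iteration:
FOLLOW(S) := {$}
iter 1:
  S→B S: FOLLOW(B) ⊇ FIRST(S) = {a,b}; new: +{a,b}
  S→a A: FOLLOW(A) ⊇ FOLLOW(S) ⊇ {$}; new: +{$}
  S: {$}  A: {$}  B: {a,b}
iter 2: — fixpoint
  S: {$}  A: {$}  B: {a,b}

FOLLOW(B) = ["a", "b"]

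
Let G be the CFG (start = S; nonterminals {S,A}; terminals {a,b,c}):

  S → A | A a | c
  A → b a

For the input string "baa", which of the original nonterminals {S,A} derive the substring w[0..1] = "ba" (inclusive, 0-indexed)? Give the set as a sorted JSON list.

CNF form of G:
  S -> A T1 | T0 T1 | c
  A -> T0 T1
  T0 -> b
  T1 -> a

Fill CYK table bottom-up — only the sub-triangle for w[0..1]:
  cell(0,0) b: {T0}  orig:{}
  cell(1,1) a: {T1}  orig:{}
  cell(0,1) ba: {A,S}

Original NTs in T[0,1] deriving "ba": ["A", "S"]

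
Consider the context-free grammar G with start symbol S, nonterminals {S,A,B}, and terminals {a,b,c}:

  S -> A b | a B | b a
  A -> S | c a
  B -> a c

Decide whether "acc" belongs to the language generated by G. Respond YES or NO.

Convert to CNF:
  S -> A T0 | T0 T1 | T1 B
  A -> A T0 | T0 T1 | T1 B | T2 T1
  B -> T1 T2
  T0 -> b
  T1 -> a
  T2 -> c

CYK table (by increasing span):
  cell(0,0) a: {T1}  orig:{}
  cell(1,1) c: {T2}  orig:{}
  cell(2,2) c: {T2}  orig:{}
  cell(0,1) ac: {B}
  cell(1,2) cc: ∅
  cell(0,2) acc: ∅

S ∉ T[0,2] ⇒ NO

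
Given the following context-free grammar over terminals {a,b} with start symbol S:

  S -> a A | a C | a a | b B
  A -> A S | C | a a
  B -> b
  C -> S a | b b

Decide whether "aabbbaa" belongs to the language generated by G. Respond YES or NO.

CNF form of G:
  S -> T0 A | T0 C | T0 T0 | T1 B
  A -> A S | S T0 | T0 T0 | T1 T1
  B -> b
  C -> S T0 | T1 T1
  T0 -> a
  T1 -> b

Fill CYK table bottom-up:
  cell(0,0) a: {T0}  orig:{}
  cell(1,1) a: {T0}  orig:{}
  cell(2,2) b: {B,T1}  orig:{B}
  cell(3,3) b: {B,T1}  orig:{B}
  cell(4,4) b: {B,T1}  orig:{B}
  cell(5,5) a: {T0}  orig:{}
  cell(6,6) a: {T0}  orig:{}
  cell(0,1) aa: {A,S}
  cell(1,2) ab: ∅
  cell(2,3) bb: {A,C,S}
  cell(3,4) bb: {A,C,S}
  cell(4,5) ba: ∅
  cell(5,6) aa: {A,S}
  cell(0,2) aab: ∅
  cell(1,3) abb: {S}
  cell(2,4) bbb: ∅
  cell(3,5) bba: {A,C}
  cell(4,6) baa: ∅
  cell(0,3) aabb: {A}
  cell(1,4) abbb: ∅
  cell(2,5) bbba: ∅
  cell(3,6) bbaa: {A}
  cell(0,4) aabbb: ∅
  cell(1,5) abbba: ∅
  cell(2,6) bbbaa: ∅
  cell(0,5) aabbba: ∅
  cell(1,6) abbbaa: ∅
  cell(0,6) aabbbaa: ∅

S ∉ T[0,6] ⇒ NO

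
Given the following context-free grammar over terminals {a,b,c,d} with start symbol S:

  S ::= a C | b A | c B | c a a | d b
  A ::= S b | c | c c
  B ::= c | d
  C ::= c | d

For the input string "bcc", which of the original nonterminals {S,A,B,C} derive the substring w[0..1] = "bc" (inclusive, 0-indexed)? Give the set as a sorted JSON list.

Convert to CNF:
  S -> T0 A | T1 B | T1 X4 | T2 C | T3 T0
  A -> S T0 | T1 T1 | c
  B -> c | d
  C -> c | d
  T0 -> b
  T1 -> c
  T2 -> a
  T3 -> d
  X4 -> T2 T2

Fill CYK table bottom-up (cells [i..j] with 0 ≤ i ≤ j ≤ 1 only):
  [0..0]={T0}  "b"  orig:{}
  [1..1]={A,B,C,T1}  "c"  orig:{A,B,C}
  [0..1]={S}  "bc"

Original NTs in T[0,1] deriving "bc": ["S"]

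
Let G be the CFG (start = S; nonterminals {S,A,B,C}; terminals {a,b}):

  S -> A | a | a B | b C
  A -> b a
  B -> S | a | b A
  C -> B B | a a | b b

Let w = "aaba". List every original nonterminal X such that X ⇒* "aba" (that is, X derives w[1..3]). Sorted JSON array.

CNF form of G:
  S -> T0 C | T0 T1 | T1 B | a
  A -> T0 T1
  B -> T0 A | T0 C | T0 T1 | T1 B | a
  C -> B B | T0 T0 | T1 T1
  T0 -> b
  T1 -> a

CYK fill, restricted to cells inside w[1..3]:
  cell(1,1) a: {B,S,T1}  orig:{B,S}
  cell(2,2) b: {T0}  orig:{}
  cell(3,3) a: {B,S,T1}  orig:{B,S}
  cell(1,2) ab: ∅
  cell(2,3) ba: {A,B,S}
  cell(1,3) aba: {B,C,S}

Original NTs in T[1,3] deriving "aba": ["B", "C", "S"]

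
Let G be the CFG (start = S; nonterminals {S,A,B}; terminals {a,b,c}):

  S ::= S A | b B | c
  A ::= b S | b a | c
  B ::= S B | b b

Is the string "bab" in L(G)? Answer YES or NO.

CNF form of G:
  S -> S A | T0 B | c
  A -> T0 S | T0 T1 | c
  B -> S B | T0 T0
  T0 -> b
  T1 -> a

Fill CYK table bottom-up:
  cell(0,0) b: {T0}  orig:{}
  cell(1,1) a: {T1}  orig:{}
  cell(2,2) b: {T0}  orig:{}
  cell(0,1) ba: {A}
  cell(1,2) ab: ∅
  cell(0,2) bab: ∅

S ∉ T[0,2] ⇒ NO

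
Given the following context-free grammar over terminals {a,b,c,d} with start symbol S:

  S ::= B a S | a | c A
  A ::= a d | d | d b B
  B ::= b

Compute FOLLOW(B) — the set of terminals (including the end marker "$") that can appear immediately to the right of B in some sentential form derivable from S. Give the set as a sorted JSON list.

Compute FIRST by fixpoint:
[1]
  A via A→a d: +{a}
  A via A→d: +{d}
  B via B→b: +{b}
  S via S→B a S: +{b}
  S via S→a: +{a}
  S via S→c A: +{c}
  FIRST[S]={a,b,c}  FIRST[A]={a,d}  FIRST[B]={b}
[2] (stable)
  FIRST[S]={a,b,c}  FIRST[A]={a,d}  FIRST[B]={b}

Compute FOLLOW by fixpoint:
seed FOLLOW(S) with $
pass 1:
  S→B a S: FOLLOW(B) ⊇ FIRST(a) = {a}; new: +{a}
  S→c A: FOLLOW(A) ⊇ FOLLOW(S) ⊇ {$}; new: +{$}
  FOLLOW[S]={$}  FOLLOW[A]={$}  FOLLOW[B]={a}
pass 2:
  A→d b B: FOLLOW(B) ⊇ FOLLOW(A) ⊇ {$}; new: +{$}
  FOLLOW[S]={$}  FOLLOW[A]={$}  FOLLOW[B]={$,a}
pass 3: done
  FOLLOW[S]={$}  FOLLOW[A]={$}  FOLLOW[B]={$,a}

FOLLOW(B) = ["$", "a"]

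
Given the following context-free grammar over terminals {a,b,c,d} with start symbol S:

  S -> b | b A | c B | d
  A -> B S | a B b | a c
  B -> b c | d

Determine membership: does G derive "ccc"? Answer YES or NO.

Convert to CNF:
  S -> T1 A | T2 B | b | d
  A -> B S | T0 T2 | T0 X3
  B -> T1 T2 | d
  T0 -> a
  T1 -> b
  T2 -> c
  X3 -> B T1

CYK table (by increasing span):
  [0..0]={T2}  "c"  orig:{}
  [1..1]={T2}  "c"  orig:{}
  [2..2]={T2}  "c"  orig:{}
  [0..1]=∅  "cc"
  [1..2]=∅  "cc"
  [0..2]=∅  "ccc"

S ∉ T[0,2] ⇒ NO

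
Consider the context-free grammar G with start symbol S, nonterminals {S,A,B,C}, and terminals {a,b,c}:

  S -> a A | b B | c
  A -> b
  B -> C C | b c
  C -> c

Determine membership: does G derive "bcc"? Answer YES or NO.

Convert to CNF:
  S -> T0 B | T2 A | c
  A -> b
  B -> C C | T0 T1
  C -> c
  T0 -> b
  T1 -> c
  T2 -> a

CYK table (by increasing span):
  T[0,0] 'b' = {A,T0}  orig:{A}
  T[1,1] 'c' = {C,S,T1}  orig:{C,S}
  T[2,2] 'c' = {C,S,T1}  orig:{C,S}
  T[0,1] 'bc' = {B}
  T[1,2] 'cc' = {B}
  T[0,2] 'bcc' = {S}

S ∈ T[0,2] ⇒ YES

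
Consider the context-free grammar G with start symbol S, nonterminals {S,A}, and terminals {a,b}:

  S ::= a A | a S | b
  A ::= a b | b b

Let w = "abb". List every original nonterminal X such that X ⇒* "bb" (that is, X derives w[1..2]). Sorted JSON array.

Convert to CNF:
  S -> T0 A | T0 S | b
  A -> T0 T1 | T1 T1
  T0 -> a
  T1 -> b

CYK fill, restricted to cells inside w[1..2]:
  cell(1,1) b: {S,T1}  orig:{S}
  cell(2,2) b: {S,T1}  orig:{S}
  cell(1,2) bb: {A}

Original NTs in T[1,2] deriving "bb": ["A"]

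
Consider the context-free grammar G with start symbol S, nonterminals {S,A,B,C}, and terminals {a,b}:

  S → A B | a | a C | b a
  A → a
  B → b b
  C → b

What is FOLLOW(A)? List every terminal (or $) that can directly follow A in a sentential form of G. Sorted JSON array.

FIRST sets, iterate to fixpoint:
pass 1:
  A via A→a: +{a}
  B via B→b b: +{b}
  C via C→b: +{b}
  S via S→A B: +{a}
  S via S→b a: +{b}
  FIRST[S]={a,b}  FIRST[A]={a}  FIRST[B]={b}  FIRST[C]={b}
pass 2: — fixpoint
  FIRST[S]={a,b}  FIRST[A]={a}  FIRST[B]={b}  FIRST[C]={b}

FOLLOW sets:
seed FOLLOW(S) with $
round 1:
  S→A B: FOLLOW(A) ⊇ FIRST(B) = {b}; new: +{b}
  S→A B: FOLLOW(B) ⊇ FOLLOW(S) ⊇ {$}; new: +{$}
  S→a C: FOLLOW(C) ⊇ FOLLOW(S) ⊇ {$}; new: +{$}
  FOLLOW(S)={$}  FOLLOW(A)={b}  FOLLOW(B)={$}  FOLLOW(C)={$}
round 2: done
  FOLLOW(S)={$}  FOLLOW(A)={b}  FOLLOW(B)={$}  FOLLOW(C)={$}

FOLLOW(A) = ["b"]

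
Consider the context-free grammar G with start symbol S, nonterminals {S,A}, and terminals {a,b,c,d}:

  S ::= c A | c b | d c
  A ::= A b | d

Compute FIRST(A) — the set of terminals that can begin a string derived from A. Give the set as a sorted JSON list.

FIRST iteration:
iter 1:
  A via A→d: +{d}
  S via S→c A: +{c}
  S via S→d c: +{d}
  S: {c,d}  A: {d}
iter 2: (no change)
  S: {c,d}  A: {d}

FIRST(A) = ["d"]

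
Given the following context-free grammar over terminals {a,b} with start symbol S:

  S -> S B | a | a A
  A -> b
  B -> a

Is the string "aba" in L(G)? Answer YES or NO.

CNF form of G:
  S -> S B | T0 A | a
  A -> b
  B -> a
  T0 -> a

Fill CYK table bottom-up:
  T[0,0] 'a' = {B,S,T0}  orig:{B,S}
  T[1,1] 'b' = {A}
  T[2,2] 'a' = {B,S,T0}  orig:{B,S}
  T[0,1] 'ab' = {S}
  T[1,2] 'ba' = ∅
  T[0,2] 'aba' = {S}

S ∈ T[0,2] ⇒ YES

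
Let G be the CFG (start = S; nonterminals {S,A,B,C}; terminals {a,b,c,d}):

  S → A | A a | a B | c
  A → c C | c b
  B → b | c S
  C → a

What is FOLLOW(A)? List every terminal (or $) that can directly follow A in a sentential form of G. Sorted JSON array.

Compute FIRST by fixpoint:
iter 1:
  A via A→c C: +{c}
  B via B→b: +{b}
  B via B→c S: +{c}
  C via C→a: +{a}
  S via S→A: +{c}
  S via S→a B: +{a}
  FIRST[S]={a,c}  FIRST[A]={c}  FIRST[B]={b,c}  FIRST[C]={a}
iter 2: (no change)
  FIRST[S]={a,c}  FIRST[A]={c}  FIRST[B]={b,c}  FIRST[C]={a}

Compute FOLLOW by fixpoint:
initialize: $ ∈ FOLLOW(S)
[1]
  S→A: FOLLOW(A) ⊇ FOLLOW(S) ⊇ {$}; new: +{$}
  S→A a: FOLLOW(A) ⊇ FIRST(a) = {a}; new: +{a}
  S→a B: FOLLOW(B) ⊇ FOLLOW(S) ⊇ {$}; new: +{$}
  FOLLOW[S]={$}  FOLLOW[A]={$,a}  FOLLOW[B]={$}  FOLLOW[C]={}
[2]
  A→c C: FOLLOW(C) ⊇ FOLLOW(A) ⊇ {$,a}; new: +{$,a}
  FOLLOW[S]={$}  FOLLOW[A]={$,a}  FOLLOW[B]={$}  FOLLOW[C]={$,a}
[3] (stable)
  FOLLOW[S]={$}  FOLLOW[A]={$,a}  FOLLOW[B]={$}  FOLLOW[C]={$,a}

FOLLOW(A) = ["$", "a"]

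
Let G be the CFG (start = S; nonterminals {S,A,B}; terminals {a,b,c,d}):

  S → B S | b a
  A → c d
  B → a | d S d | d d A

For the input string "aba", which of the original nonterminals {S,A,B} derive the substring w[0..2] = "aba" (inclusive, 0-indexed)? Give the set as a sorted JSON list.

CNF form of G:
  S -> B S | T2 T3
  A -> T0 T1
  B -> T1 X4 | T1 X5 | a
  T0 -> c
  T1 -> d
  T2 -> b
  T3 -> a
  X4 -> S T1
  X5 -> T1 A

CYK table (by increasing span) (cells [i..j] with 0 ≤ i ≤ j ≤ 2 only):
  T[0,0] 'a' = {B,T3}  orig:{B}
  T[1,1] 'b' = {T2}  orig:{}
  T[2,2] 'a' = {B,T3}  orig:{B}
  T[0,1] 'ab' = ∅
  T[1,2] 'ba' = {S}
  T[0,2] 'aba' = {S}

Original NTs in T[0,2] deriving "aba": ["S"]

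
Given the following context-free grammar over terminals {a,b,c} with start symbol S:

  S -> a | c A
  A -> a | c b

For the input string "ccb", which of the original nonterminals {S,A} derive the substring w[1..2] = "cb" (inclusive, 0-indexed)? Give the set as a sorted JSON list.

Convert to CNF:
  S -> T0 A | a
  A -> T0 T1 | a
  T0 -> c
  T1 -> b

Fill CYK table bottom-up, restricted to cells inside w[1..2]:
  [1..1]={T0}  "c"  orig:{}
  [2..2]={T1}  "b"  orig:{}
  [1..2]={A}  "cb"

Original NTs in T[1,2] deriving "cb": ["A"]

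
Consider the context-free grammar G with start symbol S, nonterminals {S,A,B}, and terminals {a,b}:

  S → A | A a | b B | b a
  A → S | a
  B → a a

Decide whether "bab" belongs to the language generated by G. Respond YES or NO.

CNF form of G:
  S -> A T0 | T1 B | T1 T0 | a
  A -> A T0 | T1 B | T1 T0 | a
  B -> T0 T0
  T0 -> a
  T1 -> b

CYK table (by increasing span):
  [0..0]={T1}  "b"  orig:{}
  [1..1]={A,S,T0}  "a"  orig:{A,S}
  [2..2]={T1}  "b"  orig:{}
  [0..1]={A,S}  "ba"
  [1..2]=∅  "ab"
  [0..2]=∅  "bab"

S ∉ T[0,2] ⇒ NO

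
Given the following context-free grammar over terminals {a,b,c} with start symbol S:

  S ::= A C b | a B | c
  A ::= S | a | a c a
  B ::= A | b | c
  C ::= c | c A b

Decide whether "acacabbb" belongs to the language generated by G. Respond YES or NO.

CNF form of G:
  S -> A X8 | T1 B | c
  A -> A X3 | T1 B | T1 X4 | a | c
  B -> A X5 | T1 B | T1 X6 | a | b | c
  C -> T2 X7 | c
  T0 -> b
  T1 -> a
  T2 -> c
  X3 -> C T0
  X4 -> T2 T1
  X5 -> C T0
  X6 -> T2 T1
  X7 -> A T0
  X8 -> C T0

Fill CYK table bottom-up:
  [0..0]={A,B,T1}  "a"  orig:{A,B}
  [1..1]={A,B,C,S,T2}  "c"  orig:{A,B,C,S}
  [2..2]={A,B,T1}  "a"  orig:{A,B}
  [3..3]={A,B,C,S,T2}  "c"  orig:{A,B,C,S}
  [4..4]={A,B,T1}  "a"  orig:{A,B}
  [5..5]={B,T0}  "b"  orig:{B}
  [6..6]={B,T0}  "b"  orig:{B}
  [7..7]={B,T0}  "b"  orig:{B}
  [0..1]={A,B,S}  "ac"
  [1..2]={X4,X6}  "ca"  orig:{}
  [2..3]={A,B,S}  "ac"
  [3..4]={X4,X6}  "ca"  orig:{}
  [4..5]={A,B,S,X7}  "ab"  orig:{A,B,S}
  [5..6]=∅  "bb"
  [6..7]=∅  "bb"
  [0..2]={A,B}  "aca"
  [1..3]=∅  "cac"
  [2..4]={A,B}  "aca"
  [3..5]={C}  "cab"
  [4..6]={X7}  "abb"  orig:{}
  [5..7]=∅  "bbb"
  [0..3]=∅  "acac"
  [1..4]=∅  "caca"
  [2..5]={X7}  "acab"  orig:{}
  [3..6]={C,X3,X5,X8}  "cabb"  orig:{C}
  [4..7]=∅  "abbb"
  [0..4]=∅  "acaca"
  [1..5]={C}  "cacab"
  [2..6]={A,B,S}  "acabb"
  [3..7]={X3,X5,X8}  "cabbb"  orig:{}
  [0..5]=∅  "acacab"
  [1..6]={X3,X5,X8}  "cacabb"  orig:{}
  [2..7]={A,B,S,X7}  "acabbb"  orig:{A,B,S}
  [0..6]={A,B,S}  "acacabb"
  [1..7]={C}  "cacabbb"
  [0..7]={A,B,S,X7}  "acacabbb"  orig:{A,B,S}

S ∈ T[0,7] ⇒ YES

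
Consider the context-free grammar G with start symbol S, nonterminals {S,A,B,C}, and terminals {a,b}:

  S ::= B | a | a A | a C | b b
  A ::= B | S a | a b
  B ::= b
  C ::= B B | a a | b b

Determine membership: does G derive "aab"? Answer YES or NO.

CNF form of G:
  S -> T0 A | T0 C | T1 T1 | a | b
  A -> S T0 | T0 T1 | b
  B -> b
  C -> B B | T0 T0 | T1 T1
  T0 -> a
  T1 -> b

Fill CYK table bottom-up:
  T[0,0] 'a' = {S,T0}  orig:{S}
  T[1,1] 'a' = {S,T0}  orig:{S}
  T[2,2] 'b' = {A,B,S,T1}  orig:{A,B,S}
  T[0,1] 'aa' = {A,C}
  T[1,2] 'ab' = {A,S}
  T[0,2] 'aab' = {S}

S ∈ T[0,2] ⇒ YES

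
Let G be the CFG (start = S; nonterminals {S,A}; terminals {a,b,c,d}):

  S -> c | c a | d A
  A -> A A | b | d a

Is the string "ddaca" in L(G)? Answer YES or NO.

CNF form of G:
  S -> T0 A | T2 T1 | c
  A -> A A | T0 T1 | b
  T0 -> d
  T1 -> a
  T2 -> c

CYK table (by increasing span):
  [0..0]={T0}  "d"  orig:{}
  [1..1]={T0}  "d"  orig:{}
  [2..2]={T1}  "a"  orig:{}
  [3..3]={S,T2}  "c"  orig:{S}
  [4..4]={T1}  "a"  orig:{}
  [0..1]=∅  "dd"
  [1..2]={A}  "da"
  [2..3]=∅  "ac"
  [3..4]={S}  "ca"
  [0..2]={S}  "dda"
  [1..3]=∅  "dac"
  [2..4]=∅  "aca"
  [0..3]=∅  "ddac"
  [1..4]=∅  "daca"
  [0..4]=∅  "ddaca"

S ∉ T[0,4] ⇒ NO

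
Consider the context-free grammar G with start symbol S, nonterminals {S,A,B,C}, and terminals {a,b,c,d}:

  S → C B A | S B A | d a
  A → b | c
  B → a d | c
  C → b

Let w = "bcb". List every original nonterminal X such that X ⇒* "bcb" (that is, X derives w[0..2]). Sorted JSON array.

Convert to CNF:
  S -> C X2 | S X3 | T1 T0
  A -> b | c
  B -> T0 T1 | c
  C -> b
  T0 -> a
  T1 -> d
  X2 -> B A
  X3 -> B A

Fill CYK table bottom-up (cells [i..j] with 0 ≤ i ≤ j ≤ 2 only):
  cell(0,0) b: {A,C}
  cell(1,1) c: {A,B}
  cell(2,2) b: {A,C}
  cell(0,1) bc: ∅
  cell(1,2) cb: {X2,X3}  orig:{}
  cell(0,2) bcb: {S}

Original NTs in T[0,2] deriving "bcb": ["S"]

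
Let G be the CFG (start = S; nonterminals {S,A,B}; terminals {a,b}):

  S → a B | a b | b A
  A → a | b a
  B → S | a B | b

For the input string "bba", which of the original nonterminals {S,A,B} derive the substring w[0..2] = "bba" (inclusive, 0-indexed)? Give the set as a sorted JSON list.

Convert to CNF:
  S -> T0 A | T1 B | T1 T0
  A -> T0 T1 | a
  B -> T0 A | T1 B | T1 T0 | b
  T0 -> b
  T1 -> a

Fill CYK table bottom-up — only the sub-triangle for w[0..2]:
  T[0,0] 'b' = {B,T0}  orig:{B}
  T[1,1] 'b' = {B,T0}  orig:{B}
  T[2,2] 'a' = {A,T1}  orig:{A}
  T[0,1] 'bb' = ∅
  T[1,2] 'ba' = {A,B,S}
  T[0,2] 'bba' = {B,S}

Original NTs in T[0,2] deriving "bba": ["B", "S"]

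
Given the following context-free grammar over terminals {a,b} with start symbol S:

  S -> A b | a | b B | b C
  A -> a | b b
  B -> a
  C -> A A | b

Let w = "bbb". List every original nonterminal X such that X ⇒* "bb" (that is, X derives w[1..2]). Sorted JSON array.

CNF form of G:
  S -> A T0 | T0 B | T0 C | a
  A -> T0 T0 | a
  B -> a
  C -> A A | b
  T0 -> b

CYK fill — only the sub-triangle for w[1..2]:
  cell(1,1) b: {C,T0}  orig:{C}
  cell(2,2) b: {C,T0}  orig:{C}
  cell(1,2) bb: {A,S}

Original NTs in T[1,2] deriving "bb": ["A", "S"]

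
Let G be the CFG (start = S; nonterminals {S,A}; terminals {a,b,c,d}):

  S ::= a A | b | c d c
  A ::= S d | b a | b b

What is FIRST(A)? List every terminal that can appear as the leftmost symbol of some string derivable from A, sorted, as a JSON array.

FIRST iteration:
iter 1:
  A via A→b a: +{b}
  S via S→a A: +{a}
  S via S→b: +{b}
  S via S→c d c: +{c}
  S: {a,b,c}  A: {b}
iter 2:
  A via A→S d: +{a,c}
  S: {a,b,c}  A: {a,b,c}
iter 3: done
  S: {a,b,c}  A: {a,b,c}

FIRST(A) = ["a", "b", "c"]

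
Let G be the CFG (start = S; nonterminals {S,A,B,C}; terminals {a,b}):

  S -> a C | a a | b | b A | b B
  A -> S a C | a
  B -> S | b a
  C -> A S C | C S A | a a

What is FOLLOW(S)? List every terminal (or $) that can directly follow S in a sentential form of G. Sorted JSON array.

Compute FIRST by fixpoint:
pass 1:
  A via A→a: +{a}
  B via B→b a: +{b}
  C via C→A S C: +{a}
  S via S→a C: +{a}
  S via S→b: +{b}
  FIRST[S]={a,b}  FIRST[A]={a}  FIRST[B]={b}  FIRST[C]={a}
pass 2:
  A via A→S a C: +{b}
  B via B→S: +{a}
  C via C→A S C: +{b}
  FIRST[S]={a,b}  FIRST[A]={a,b}  FIRST[B]={a,b}  FIRST[C]={a,b}
pass 3: (no change)
  FIRST[S]={a,b}  FIRST[A]={a,b}  FIRST[B]={a,b}  FIRST[C]={a,b}

FOLLOW iteration:
initialize: $ ∈ FOLLOW(S)
round 1:
  A→S a C: FOLLOW(S) ⊇ FIRST(a) = {a}; new: +{a}
  C→A S C: FOLLOW(A) ⊇ FIRST(S) = {a,b}; new: +{a,b}
  C→A S C: FOLLOW(S) ⊇ FIRST(C) = {a,b}; new: +{b}
  C→C S A: FOLLOW(C) ⊇ FIRST(S) = {a,b}; new: +{a,b}
  S→a C: FOLLOW(C) ⊇ FOLLOW(S) ⊇ {$,a,b}; new: +{$}
  S→b A: FOLLOW(A) ⊇ FOLLOW(S) ⊇ {$,a,b}; new: +{$}
  S→b B: FOLLOW(B) ⊇ FOLLOW(S) ⊇ {$,a,b}; new: +{$,a,b}
  FOLLOW[S]={$,a,b}  FOLLOW[A]={$,a,b}  FOLLOW[B]={$,a,b}  FOLLOW[C]={$,a,b}
round 2: — fixpoint
  FOLLOW[S]={$,a,b}  FOLLOW[A]={$,a,b}  FOLLOW[B]={$,a,b}  FOLLOW[C]={$,a,b}

FOLLOW(S) = ["$", "a", "b"]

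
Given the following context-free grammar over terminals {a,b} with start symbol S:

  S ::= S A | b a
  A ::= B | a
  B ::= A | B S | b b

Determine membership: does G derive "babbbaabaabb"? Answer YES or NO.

Convert to CNF:
  S -> S A | T0 T1
  A -> B S | T0 T0 | a
  B -> B S | T0 T0 | a
  T0 -> b
  T1 -> a

Fill CYK table bottom-up:
  [0..0]={T0}  "b"  orig:{}
  [1..1]={A,B,T1}  "a"  orig:{A,B}
  [2..2]={T0}  "b"  orig:{}
  [3..3]={T0}  "b"  orig:{}
  [4..4]={T0}  "b"  orig:{}
  [5..5]={A,B,T1}  "a"  orig:{A,B}
  [6..6]={A,B,T1}  "a"  orig:{A,B}
  [7..7]={T0}  "b"  orig:{}
  [8..8]={A,B,T1}  "a"  orig:{A,B}
  [9..9]={A,B,T1}  "a"  orig:{A,B}
  [10..10]={T0}  "b"  orig:{}
  [11..11]={T0}  "b"  orig:{}
  [0..1]={S}  "ba"
  [1..2]=∅  "ab"
  [2..3]={A,B}  "bb"
  [3..4]={A,B}  "bb"
  [4..5]={S}  "ba"
  [5..6]=∅  "aa"
  [6..7]=∅  "ab"
  [7..8]={S}  "ba"
  [8..9]=∅  "aa"
  [9..10]=∅  "ab"
  [10..11]={A,B}  "bb"
  [0..2]=∅  "bab"
  [1..3]=∅  "abb"
  [2..4]=∅  "bbb"
  [3..5]=∅  "bba"
  [4..6]={S}  "baa"
  [5..7]=∅  "aab"
  [6..8]={A,B}  "aba"
  [7..9]={S}  "baa"
  [8..10]=∅  "aab"
  [9..11]=∅  "abb"
  [0..3]={S}  "babb"
  [1..4]=∅  "abbb"
  [2..5]={A,B}  "bbba"
  [3..6]=∅  "bbaa"
  [4..7]=∅  "baab"
  [5..8]=∅  "aaba"
  [6..9]={A,B}  "abaa"
  [7..10]=∅  "baab"
  [8..11]=∅  "aabb"
  [0..4]=∅  "babbb"
  [1..5]=∅  "abbba"
  [2..6]={A,B}  "bbbaa"
  [3..7]=∅  "bbaab"
  [4..8]={S}  "baaba"
  [5..9]=∅  "aabaa"
  [6..10]=∅  "abaab"
  [7..11]={S}  "baabb"
  [0..5]={S}  "babbba"
  [1..6]=∅  "abbbaa"
  [2..7]=∅  "bbbaab"
  [3..8]=∅  "bbaaba"
  [4..9]={S}  "baabaa"
  [5..10]=∅  "aabaab"
  [6..11]={A,B}  "abaabb"
  [0..6]={S}  "babbbaa"
  [1..7]=∅  "abbbaab"
  [2..8]={A,B}  "bbbaaba"
  [3..9]=∅  "bbaabaa"
  [4..10]=∅  "baabaab"
  [5..11]=∅  "aabaabb"
  [0..7]=∅  "babbbaab"
  [1..8]=∅  "abbbaaba"
  [2..9]={A,B}  "bbbaabaa"
  [3..10]=∅  "bbaabaab"
  [4..11]={S}  "baabaabb"
  [0..8]={S}  "babbbaaba"
  [1..9]=∅  "abbbaabaa"
  [2..10]=∅  "bbbaabaab"
  [3..11]=∅  "bbaabaabb"
  [0..9]={S}  "babbbaabaa"
  [1..10]=∅  "abbbaabaab"
  [2..11]={A,B}  "bbbaabaabb"
  [0..10]=∅  "babbbaabaab"
  [1..11]=∅  "abbbaabaabb"
  [0..11]={S}  "babbbaabaabb"

S ∈ T[0,11] ⇒ YES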